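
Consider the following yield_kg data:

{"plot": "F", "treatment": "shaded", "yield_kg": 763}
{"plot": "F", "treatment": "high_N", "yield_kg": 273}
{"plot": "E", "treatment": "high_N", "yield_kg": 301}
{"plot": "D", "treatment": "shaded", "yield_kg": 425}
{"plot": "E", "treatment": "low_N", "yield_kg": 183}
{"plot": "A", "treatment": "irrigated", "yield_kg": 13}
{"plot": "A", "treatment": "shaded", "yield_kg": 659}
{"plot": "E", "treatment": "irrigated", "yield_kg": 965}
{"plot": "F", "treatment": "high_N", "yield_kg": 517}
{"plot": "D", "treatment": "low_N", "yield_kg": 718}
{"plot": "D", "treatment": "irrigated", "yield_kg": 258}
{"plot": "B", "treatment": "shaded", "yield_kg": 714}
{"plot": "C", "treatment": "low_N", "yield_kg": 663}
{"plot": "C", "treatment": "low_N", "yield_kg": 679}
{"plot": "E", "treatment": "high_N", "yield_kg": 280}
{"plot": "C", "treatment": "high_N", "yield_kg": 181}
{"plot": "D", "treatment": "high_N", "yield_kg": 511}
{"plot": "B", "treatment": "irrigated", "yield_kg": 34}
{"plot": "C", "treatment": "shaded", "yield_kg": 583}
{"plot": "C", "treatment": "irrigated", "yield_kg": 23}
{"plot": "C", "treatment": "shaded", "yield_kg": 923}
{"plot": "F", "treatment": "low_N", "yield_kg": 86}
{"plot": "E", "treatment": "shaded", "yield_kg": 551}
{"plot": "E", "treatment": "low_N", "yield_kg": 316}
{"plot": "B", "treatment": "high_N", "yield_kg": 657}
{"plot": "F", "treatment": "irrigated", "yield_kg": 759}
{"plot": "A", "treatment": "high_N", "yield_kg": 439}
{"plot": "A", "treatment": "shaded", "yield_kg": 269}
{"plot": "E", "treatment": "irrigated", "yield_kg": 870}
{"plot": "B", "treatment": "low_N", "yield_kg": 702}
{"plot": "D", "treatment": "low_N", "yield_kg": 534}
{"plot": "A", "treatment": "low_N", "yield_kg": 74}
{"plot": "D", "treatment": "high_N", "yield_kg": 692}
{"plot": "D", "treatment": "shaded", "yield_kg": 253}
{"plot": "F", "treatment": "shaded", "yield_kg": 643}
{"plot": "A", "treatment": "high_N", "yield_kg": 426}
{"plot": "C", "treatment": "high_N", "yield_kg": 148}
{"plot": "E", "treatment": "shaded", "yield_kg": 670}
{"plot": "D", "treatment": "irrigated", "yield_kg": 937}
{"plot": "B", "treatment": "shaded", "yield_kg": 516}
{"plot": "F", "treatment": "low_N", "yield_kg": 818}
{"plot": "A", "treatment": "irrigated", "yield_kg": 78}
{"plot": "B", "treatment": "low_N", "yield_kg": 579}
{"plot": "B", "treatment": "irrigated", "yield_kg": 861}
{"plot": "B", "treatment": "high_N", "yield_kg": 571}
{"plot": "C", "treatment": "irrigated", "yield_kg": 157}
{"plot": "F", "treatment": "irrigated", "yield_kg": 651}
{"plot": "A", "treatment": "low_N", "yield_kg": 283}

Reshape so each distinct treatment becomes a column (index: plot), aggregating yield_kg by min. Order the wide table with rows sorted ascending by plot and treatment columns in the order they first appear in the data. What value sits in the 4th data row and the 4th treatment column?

258

With rows sorted ascending by plot, row 4 is plot=D. treatment columns in first-appearance order: shaded, high_N, low_N, irrigated; column 4 is irrigated.
Long rows with plot=D, treatment=irrigated: min(258, 937) = 258.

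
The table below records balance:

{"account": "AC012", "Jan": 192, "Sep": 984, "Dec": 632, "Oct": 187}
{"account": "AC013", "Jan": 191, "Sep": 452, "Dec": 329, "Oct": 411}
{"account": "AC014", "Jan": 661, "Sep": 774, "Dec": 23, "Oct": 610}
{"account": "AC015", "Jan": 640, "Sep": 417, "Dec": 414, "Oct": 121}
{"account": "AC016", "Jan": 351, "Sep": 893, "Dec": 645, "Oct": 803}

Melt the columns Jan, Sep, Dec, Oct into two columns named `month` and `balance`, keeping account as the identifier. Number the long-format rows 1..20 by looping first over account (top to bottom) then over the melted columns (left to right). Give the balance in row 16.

121

20 rows total (5 × 4). Row 16: index ⌊(16-1)/4⌋ = 3 into account → AC015; (16-1) mod 4 = 3 into the melted columns → Oct.
So row 16 is (AC015, Oct, 121); balance = 121.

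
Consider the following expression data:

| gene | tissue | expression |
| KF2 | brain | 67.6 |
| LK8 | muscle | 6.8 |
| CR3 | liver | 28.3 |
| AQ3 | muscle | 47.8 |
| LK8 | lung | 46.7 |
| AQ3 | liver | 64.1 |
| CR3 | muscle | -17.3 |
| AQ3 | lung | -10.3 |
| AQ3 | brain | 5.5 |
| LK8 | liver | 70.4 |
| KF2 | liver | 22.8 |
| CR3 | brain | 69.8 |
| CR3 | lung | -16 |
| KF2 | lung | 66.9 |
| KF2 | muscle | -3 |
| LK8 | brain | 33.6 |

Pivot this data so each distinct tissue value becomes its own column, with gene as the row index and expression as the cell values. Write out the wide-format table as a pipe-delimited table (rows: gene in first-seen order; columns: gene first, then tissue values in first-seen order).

| gene | brain | muscle | liver | lung |
| KF2 | 67.6 | -3 | 22.8 | 66.9 |
| LK8 | 33.6 | 6.8 | 70.4 | 46.7 |
| CR3 | 69.8 | -17.3 | 28.3 | -16 |
| AQ3 | 5.5 | 47.8 | 64.1 | -10.3 |

Columns: gene plus the 4 distinct tissue values (brain, muscle, liver, lung).
For example, row KF2 column brain takes expression=67.6 from the long row (KF2, brain).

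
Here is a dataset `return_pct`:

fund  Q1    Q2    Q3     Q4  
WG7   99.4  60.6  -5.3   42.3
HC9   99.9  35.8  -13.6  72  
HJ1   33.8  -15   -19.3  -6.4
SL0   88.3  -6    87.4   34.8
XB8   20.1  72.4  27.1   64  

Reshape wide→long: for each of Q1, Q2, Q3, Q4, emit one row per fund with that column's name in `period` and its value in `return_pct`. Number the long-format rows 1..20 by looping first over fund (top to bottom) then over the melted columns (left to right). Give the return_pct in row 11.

20 rows total (5 × 4). Row 11: index ⌊(11-1)/4⌋ = 2 into fund → HJ1; (11-1) mod 4 = 2 into the melted columns → Q3.
So row 11 is (HJ1, Q3, -19.3); return_pct = -19.3.

-19.3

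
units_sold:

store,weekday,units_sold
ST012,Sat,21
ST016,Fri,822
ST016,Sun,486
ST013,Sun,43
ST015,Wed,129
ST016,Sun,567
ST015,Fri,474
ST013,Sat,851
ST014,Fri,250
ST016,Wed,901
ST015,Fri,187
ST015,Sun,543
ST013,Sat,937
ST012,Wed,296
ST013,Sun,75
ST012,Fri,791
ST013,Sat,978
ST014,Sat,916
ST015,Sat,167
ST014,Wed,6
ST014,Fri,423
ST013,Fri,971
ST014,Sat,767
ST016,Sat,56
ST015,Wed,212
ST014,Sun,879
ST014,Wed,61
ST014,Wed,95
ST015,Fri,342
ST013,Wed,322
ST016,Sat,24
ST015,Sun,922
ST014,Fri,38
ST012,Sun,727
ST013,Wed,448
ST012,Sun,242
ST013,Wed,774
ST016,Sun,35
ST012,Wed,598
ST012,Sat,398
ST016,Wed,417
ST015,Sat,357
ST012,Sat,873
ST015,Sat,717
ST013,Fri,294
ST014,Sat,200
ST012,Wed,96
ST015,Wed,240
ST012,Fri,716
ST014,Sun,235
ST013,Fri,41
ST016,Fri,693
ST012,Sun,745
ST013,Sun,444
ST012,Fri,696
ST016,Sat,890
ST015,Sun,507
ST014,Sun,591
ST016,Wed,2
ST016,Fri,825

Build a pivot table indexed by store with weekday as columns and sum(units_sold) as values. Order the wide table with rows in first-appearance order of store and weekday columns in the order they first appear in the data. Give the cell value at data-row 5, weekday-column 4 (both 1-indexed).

162

With rows in first-appearance order of store, row 5 is store=ST014. weekday columns in first-appearance order: Sat, Fri, Sun, Wed; column 4 is Wed.
Long rows with store=ST014, weekday=Wed: 6 + 61 + 95 = 162.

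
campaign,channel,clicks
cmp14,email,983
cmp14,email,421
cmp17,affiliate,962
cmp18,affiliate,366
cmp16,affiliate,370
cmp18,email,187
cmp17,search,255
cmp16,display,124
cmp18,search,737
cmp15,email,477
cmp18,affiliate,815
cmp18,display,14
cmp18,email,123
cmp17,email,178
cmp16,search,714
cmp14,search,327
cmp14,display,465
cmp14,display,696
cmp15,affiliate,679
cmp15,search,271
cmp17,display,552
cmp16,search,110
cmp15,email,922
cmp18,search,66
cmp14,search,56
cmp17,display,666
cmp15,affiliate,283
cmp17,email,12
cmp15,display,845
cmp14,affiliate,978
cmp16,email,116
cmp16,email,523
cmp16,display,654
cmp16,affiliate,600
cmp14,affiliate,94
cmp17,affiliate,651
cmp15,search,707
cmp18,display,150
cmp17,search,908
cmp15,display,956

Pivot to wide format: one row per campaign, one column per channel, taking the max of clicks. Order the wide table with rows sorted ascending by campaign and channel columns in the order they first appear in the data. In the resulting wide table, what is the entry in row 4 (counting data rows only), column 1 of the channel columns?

With rows sorted ascending by campaign, row 4 is campaign=cmp17. channel columns in first-appearance order: email, affiliate, search, display; column 1 is email.
Long rows with campaign=cmp17, channel=email: max(178, 12) = 178.

178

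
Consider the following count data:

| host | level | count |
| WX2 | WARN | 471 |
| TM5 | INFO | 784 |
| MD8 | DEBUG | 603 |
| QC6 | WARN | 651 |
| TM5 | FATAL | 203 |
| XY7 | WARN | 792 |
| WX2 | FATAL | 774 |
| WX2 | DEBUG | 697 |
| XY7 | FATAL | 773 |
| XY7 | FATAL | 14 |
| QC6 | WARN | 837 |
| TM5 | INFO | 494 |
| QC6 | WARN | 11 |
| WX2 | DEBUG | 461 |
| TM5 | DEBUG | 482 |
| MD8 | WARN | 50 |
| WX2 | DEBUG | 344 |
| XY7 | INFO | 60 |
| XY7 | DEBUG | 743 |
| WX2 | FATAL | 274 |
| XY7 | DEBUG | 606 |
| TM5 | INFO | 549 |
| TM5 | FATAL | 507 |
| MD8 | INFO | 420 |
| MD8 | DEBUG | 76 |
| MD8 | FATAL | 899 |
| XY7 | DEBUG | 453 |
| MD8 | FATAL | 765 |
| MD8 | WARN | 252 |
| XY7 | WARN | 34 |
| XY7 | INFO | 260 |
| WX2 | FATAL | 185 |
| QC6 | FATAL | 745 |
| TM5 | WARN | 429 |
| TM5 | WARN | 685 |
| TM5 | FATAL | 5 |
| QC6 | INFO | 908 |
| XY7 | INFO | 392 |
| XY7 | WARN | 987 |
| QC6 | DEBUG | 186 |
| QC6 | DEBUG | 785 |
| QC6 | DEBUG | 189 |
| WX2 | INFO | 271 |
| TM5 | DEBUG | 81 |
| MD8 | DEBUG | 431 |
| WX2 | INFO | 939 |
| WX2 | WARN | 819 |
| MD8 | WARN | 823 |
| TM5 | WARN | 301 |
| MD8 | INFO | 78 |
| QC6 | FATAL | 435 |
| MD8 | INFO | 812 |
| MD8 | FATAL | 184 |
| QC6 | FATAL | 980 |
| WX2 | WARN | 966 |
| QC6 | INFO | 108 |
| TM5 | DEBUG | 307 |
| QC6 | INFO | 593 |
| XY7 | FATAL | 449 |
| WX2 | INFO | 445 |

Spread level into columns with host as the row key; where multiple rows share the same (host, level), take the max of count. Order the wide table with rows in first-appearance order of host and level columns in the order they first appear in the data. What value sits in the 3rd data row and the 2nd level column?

With rows in first-appearance order of host, row 3 is host=MD8. level columns in first-appearance order: WARN, INFO, DEBUG, FATAL; column 2 is INFO.
Long rows with host=MD8, level=INFO: max(420, 78, 812) = 812.

812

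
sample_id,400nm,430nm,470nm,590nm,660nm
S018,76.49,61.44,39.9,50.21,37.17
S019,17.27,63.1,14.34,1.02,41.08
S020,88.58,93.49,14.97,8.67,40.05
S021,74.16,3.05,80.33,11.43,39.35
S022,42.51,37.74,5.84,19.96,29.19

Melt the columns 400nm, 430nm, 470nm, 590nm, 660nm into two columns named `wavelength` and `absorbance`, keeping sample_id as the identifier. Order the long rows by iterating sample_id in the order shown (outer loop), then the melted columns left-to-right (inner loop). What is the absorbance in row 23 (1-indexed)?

25 rows total (5 × 5). Row 23: index ⌊(23-1)/5⌋ = 4 into sample_id → S022; (23-1) mod 5 = 2 into the melted columns → 470nm.
So row 23 is (S022, 470nm, 5.84); absorbance = 5.84.

5.84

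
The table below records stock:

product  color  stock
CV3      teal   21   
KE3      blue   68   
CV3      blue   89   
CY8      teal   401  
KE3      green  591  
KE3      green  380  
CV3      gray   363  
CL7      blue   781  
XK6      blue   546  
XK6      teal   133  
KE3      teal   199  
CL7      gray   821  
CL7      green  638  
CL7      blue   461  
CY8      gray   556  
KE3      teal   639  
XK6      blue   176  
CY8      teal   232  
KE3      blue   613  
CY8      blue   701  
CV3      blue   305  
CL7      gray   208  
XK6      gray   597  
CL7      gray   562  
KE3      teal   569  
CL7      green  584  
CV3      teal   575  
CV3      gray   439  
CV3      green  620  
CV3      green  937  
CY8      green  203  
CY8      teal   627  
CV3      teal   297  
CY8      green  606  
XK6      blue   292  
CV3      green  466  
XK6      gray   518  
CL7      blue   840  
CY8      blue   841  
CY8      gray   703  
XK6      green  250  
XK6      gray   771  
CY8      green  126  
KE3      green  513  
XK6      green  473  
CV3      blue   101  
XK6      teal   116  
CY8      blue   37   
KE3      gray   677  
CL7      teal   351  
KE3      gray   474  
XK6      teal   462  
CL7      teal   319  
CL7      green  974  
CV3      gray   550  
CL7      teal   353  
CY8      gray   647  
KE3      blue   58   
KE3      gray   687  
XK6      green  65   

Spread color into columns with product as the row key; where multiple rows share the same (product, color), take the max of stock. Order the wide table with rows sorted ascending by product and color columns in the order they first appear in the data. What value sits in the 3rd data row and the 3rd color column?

With rows sorted ascending by product, row 3 is product=CY8. color columns in first-appearance order: teal, blue, green, gray; column 3 is green.
Long rows with product=CY8, color=green: max(203, 606, 126) = 606.

606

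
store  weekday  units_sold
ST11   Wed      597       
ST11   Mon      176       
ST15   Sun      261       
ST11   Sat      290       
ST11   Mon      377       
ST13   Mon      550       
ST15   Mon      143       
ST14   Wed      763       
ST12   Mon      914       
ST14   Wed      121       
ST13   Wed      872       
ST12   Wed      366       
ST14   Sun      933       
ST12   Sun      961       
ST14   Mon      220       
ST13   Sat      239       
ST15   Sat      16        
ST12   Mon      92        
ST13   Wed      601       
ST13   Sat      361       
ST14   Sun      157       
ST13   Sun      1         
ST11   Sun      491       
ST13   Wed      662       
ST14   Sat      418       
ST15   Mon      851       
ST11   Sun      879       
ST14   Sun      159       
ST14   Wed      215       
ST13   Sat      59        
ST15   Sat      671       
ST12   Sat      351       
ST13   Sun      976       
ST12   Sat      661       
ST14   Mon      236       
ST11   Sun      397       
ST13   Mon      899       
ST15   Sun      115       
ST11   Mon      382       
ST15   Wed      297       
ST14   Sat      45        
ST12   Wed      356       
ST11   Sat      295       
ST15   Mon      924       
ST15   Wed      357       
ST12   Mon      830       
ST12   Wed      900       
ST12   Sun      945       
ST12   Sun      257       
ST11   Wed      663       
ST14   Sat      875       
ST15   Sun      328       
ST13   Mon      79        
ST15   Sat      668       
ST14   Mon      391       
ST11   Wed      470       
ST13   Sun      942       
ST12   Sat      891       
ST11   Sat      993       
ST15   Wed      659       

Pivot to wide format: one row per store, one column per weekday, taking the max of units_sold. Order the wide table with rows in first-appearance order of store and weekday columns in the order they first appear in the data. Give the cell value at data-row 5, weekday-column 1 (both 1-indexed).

With rows in first-appearance order of store, row 5 is store=ST12. weekday columns in first-appearance order: Wed, Mon, Sun, Sat; column 1 is Wed.
Long rows with store=ST12, weekday=Wed: max(366, 356, 900) = 900.

900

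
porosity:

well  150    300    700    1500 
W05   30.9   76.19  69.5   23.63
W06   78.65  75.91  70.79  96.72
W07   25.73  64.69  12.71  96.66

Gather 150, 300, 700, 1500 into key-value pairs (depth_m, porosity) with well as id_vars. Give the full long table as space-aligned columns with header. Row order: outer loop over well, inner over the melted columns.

well  depth_m  porosity
W05   150      30.9    
W05   300      76.19   
W05   700      69.5    
W05   1500     23.63   
W06   150      78.65   
W06   300      75.91   
W06   700      70.79   
W06   1500     96.72   
W07   150      25.73   
W07   300      64.69   
W07   700      12.71   
W07   1500     96.66   

Each (well, column) pair becomes one row: 3 × 4 = 12 rows.
For example, (W05, 150) → porosity=30.9.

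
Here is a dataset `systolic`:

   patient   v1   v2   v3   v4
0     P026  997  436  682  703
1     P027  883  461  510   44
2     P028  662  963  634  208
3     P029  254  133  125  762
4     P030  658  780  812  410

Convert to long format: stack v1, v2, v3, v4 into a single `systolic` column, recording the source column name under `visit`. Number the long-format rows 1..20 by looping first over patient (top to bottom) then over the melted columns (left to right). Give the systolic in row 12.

20 rows total (5 × 4). Row 12: index ⌊(12-1)/4⌋ = 2 into patient → P028; (12-1) mod 4 = 3 into the melted columns → v4.
So row 12 is (P028, v4, 208); systolic = 208.

208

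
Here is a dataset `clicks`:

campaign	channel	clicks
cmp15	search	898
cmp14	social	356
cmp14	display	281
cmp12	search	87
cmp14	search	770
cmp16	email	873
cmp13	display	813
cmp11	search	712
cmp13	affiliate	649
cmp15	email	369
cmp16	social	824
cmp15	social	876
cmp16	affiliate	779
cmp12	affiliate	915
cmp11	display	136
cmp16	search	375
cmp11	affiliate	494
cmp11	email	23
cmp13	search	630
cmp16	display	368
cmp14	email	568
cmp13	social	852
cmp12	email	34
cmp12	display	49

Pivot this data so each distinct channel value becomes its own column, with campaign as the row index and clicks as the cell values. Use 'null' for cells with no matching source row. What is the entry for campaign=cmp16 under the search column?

375

The long row with campaign=cmp16, channel=search has clicks=375.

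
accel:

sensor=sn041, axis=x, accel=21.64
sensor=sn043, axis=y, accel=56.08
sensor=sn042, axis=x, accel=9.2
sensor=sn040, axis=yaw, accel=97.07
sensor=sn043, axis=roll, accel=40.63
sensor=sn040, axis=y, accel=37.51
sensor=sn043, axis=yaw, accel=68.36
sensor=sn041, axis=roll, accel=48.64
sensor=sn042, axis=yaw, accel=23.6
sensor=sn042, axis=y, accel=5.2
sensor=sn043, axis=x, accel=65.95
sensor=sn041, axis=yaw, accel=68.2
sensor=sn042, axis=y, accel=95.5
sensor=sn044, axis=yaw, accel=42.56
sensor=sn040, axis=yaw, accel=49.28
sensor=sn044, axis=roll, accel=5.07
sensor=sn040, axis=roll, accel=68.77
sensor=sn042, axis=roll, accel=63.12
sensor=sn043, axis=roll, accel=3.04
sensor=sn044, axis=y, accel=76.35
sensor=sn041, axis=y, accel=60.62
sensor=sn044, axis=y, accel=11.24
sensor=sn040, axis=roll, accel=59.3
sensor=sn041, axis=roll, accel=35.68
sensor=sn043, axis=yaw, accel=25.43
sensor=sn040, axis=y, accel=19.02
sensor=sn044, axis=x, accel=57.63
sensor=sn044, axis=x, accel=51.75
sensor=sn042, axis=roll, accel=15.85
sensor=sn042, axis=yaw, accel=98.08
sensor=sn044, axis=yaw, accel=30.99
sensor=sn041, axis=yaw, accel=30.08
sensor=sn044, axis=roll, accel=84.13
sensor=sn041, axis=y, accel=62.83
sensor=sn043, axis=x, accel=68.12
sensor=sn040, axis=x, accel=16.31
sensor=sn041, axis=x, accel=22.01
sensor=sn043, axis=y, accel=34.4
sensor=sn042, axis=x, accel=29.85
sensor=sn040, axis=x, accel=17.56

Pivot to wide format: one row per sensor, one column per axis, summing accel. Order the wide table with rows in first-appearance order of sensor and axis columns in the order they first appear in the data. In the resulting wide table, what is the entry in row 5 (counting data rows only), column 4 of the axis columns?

89.20

With rows in first-appearance order of sensor, row 5 is sensor=sn044. axis columns in first-appearance order: x, y, yaw, roll; column 4 is roll.
Long rows with sensor=sn044, axis=roll: 5.07 + 84.13 = 89.20.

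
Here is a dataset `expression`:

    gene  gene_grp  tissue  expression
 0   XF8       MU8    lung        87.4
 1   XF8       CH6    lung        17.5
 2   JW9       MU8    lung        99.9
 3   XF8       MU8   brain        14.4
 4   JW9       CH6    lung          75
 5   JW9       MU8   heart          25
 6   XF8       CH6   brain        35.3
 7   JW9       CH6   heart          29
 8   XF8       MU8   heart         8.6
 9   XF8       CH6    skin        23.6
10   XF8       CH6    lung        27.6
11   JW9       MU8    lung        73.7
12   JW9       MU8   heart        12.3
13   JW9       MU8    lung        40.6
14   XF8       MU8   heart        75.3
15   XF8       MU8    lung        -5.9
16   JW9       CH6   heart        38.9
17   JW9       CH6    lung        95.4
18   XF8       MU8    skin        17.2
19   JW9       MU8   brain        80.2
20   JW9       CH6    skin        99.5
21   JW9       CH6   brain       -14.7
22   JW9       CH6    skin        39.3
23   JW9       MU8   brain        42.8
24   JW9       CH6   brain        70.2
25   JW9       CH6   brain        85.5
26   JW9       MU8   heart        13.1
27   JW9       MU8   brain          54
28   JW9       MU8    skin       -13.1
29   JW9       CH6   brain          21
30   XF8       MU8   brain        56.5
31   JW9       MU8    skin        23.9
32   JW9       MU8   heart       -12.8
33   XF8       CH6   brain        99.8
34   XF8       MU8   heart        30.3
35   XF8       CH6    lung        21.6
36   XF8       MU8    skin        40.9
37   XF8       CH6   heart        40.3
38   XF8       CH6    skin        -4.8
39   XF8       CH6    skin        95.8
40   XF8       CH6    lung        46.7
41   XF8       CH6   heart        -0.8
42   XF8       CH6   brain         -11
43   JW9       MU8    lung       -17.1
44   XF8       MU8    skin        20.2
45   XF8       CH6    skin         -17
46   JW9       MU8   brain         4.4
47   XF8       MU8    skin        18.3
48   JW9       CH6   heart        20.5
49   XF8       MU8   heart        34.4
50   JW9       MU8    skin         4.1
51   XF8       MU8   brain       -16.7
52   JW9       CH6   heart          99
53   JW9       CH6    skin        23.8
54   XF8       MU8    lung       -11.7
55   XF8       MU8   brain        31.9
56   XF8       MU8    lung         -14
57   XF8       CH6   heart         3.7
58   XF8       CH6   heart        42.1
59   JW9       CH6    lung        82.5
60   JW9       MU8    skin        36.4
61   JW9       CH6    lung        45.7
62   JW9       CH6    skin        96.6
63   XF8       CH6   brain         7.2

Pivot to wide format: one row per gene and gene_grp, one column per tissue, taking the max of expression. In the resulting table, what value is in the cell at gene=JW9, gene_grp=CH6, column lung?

95.4

Rows with gene=JW9, gene_grp=CH6 and tissue=lung: expression values are 75, 95.4, 82.5, 45.7.
max(75, 95.4, 82.5, 45.7) = 95.4.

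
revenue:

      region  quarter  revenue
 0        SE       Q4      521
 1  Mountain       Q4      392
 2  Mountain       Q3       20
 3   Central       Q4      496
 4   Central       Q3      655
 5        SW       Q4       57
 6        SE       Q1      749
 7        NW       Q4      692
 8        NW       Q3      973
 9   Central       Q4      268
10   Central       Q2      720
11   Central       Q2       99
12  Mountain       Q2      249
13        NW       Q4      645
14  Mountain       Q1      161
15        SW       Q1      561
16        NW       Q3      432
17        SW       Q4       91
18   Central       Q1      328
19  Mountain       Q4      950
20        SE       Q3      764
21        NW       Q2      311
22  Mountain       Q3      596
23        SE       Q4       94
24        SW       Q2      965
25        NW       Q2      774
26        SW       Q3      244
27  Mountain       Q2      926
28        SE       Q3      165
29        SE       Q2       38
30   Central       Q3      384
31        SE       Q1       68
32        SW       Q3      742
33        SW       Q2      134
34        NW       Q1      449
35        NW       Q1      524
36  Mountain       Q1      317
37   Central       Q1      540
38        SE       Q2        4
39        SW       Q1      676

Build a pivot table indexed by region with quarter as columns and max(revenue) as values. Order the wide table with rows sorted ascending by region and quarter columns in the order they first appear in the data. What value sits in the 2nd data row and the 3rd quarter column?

317

With rows sorted ascending by region, row 2 is region=Mountain. quarter columns in first-appearance order: Q4, Q3, Q1, Q2; column 3 is Q1.
Long rows with region=Mountain, quarter=Q1: max(161, 317) = 317.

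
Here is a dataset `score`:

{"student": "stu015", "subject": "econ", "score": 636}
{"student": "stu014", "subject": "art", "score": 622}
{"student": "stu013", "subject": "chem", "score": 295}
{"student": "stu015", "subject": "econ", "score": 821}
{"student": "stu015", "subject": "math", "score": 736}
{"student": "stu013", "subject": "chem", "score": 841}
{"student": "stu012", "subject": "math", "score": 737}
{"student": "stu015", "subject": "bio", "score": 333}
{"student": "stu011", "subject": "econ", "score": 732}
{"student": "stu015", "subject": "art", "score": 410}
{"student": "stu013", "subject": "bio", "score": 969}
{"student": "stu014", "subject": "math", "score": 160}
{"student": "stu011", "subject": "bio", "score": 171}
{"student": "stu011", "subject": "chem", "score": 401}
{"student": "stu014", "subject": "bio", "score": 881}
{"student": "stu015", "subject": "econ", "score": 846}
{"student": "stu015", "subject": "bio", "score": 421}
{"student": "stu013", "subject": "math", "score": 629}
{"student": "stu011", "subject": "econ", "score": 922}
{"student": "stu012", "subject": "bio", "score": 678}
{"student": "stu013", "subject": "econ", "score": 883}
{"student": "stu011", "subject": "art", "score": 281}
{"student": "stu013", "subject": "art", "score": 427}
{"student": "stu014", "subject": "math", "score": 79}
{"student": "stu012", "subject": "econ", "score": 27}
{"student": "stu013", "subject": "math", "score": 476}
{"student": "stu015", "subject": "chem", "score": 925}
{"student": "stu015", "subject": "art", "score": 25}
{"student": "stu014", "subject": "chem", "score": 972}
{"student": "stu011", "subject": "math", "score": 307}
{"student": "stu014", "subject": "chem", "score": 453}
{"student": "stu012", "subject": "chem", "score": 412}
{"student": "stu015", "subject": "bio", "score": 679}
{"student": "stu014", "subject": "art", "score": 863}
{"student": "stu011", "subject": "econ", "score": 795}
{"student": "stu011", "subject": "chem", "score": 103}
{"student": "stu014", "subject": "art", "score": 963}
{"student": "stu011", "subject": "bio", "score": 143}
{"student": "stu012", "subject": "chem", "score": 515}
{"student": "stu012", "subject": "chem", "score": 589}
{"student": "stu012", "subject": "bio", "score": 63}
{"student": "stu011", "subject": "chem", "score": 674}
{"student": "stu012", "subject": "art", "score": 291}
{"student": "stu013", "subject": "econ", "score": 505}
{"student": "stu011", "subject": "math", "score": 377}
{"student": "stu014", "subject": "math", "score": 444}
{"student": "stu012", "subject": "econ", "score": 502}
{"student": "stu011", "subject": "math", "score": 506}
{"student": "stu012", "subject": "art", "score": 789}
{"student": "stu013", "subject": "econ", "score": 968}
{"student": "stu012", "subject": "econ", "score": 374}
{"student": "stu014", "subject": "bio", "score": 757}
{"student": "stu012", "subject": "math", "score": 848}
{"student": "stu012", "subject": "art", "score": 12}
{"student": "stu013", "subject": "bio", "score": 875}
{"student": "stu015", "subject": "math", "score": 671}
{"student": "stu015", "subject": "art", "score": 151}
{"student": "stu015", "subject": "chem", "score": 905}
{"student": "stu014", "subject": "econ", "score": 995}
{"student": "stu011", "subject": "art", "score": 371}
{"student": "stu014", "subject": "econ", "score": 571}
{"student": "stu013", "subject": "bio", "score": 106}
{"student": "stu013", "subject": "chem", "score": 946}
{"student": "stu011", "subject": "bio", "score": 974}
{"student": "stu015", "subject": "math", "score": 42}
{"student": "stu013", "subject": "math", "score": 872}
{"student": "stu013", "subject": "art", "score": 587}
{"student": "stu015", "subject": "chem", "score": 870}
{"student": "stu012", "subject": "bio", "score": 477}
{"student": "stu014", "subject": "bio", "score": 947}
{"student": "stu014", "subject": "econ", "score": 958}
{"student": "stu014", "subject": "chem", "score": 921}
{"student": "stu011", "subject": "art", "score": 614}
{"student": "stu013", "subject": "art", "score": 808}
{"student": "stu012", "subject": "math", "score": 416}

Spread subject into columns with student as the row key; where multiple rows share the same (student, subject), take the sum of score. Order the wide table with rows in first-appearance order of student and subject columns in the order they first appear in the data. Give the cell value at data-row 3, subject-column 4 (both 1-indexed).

With rows in first-appearance order of student, row 3 is student=stu013. subject columns in first-appearance order: econ, art, chem, math, bio; column 4 is math.
Long rows with student=stu013, subject=math: 629 + 476 + 872 = 1977.

1977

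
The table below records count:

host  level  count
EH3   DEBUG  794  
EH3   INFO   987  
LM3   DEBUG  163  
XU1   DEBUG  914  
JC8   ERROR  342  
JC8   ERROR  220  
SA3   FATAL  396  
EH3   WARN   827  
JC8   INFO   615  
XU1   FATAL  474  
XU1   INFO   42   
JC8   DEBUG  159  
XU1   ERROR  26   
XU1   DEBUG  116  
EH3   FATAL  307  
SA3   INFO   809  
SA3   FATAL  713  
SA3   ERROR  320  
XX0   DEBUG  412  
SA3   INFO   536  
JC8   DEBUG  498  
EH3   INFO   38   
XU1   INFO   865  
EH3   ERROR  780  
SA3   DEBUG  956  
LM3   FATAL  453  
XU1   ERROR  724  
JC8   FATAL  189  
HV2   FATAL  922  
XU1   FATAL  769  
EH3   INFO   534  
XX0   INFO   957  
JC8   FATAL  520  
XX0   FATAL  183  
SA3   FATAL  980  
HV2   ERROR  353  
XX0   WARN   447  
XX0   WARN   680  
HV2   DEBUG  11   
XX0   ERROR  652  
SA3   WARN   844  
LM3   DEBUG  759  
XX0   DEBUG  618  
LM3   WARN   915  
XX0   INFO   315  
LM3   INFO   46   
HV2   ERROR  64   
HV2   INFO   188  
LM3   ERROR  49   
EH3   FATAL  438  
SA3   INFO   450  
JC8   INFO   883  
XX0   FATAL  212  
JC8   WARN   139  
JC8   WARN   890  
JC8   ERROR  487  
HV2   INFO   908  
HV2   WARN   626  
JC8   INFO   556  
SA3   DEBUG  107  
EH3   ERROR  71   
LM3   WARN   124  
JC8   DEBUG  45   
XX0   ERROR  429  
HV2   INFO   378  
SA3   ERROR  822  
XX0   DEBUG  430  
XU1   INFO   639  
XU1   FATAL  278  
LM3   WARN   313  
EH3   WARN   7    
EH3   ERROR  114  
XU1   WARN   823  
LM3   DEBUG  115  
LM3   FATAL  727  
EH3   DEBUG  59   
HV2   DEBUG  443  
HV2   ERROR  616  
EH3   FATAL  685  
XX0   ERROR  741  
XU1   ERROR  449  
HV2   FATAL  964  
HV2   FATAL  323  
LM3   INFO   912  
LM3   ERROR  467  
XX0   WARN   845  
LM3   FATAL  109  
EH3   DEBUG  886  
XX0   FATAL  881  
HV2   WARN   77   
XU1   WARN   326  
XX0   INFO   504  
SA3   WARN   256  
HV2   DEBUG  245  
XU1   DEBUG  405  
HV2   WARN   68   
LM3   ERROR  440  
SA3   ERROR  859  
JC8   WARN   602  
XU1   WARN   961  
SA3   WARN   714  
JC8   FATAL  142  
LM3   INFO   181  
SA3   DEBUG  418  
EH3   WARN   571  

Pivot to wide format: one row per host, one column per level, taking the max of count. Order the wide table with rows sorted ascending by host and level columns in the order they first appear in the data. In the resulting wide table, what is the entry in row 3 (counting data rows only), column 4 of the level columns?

With rows sorted ascending by host, row 3 is host=JC8. level columns in first-appearance order: DEBUG, INFO, ERROR, FATAL, WARN; column 4 is FATAL.
Long rows with host=JC8, level=FATAL: max(189, 520, 142) = 520.

520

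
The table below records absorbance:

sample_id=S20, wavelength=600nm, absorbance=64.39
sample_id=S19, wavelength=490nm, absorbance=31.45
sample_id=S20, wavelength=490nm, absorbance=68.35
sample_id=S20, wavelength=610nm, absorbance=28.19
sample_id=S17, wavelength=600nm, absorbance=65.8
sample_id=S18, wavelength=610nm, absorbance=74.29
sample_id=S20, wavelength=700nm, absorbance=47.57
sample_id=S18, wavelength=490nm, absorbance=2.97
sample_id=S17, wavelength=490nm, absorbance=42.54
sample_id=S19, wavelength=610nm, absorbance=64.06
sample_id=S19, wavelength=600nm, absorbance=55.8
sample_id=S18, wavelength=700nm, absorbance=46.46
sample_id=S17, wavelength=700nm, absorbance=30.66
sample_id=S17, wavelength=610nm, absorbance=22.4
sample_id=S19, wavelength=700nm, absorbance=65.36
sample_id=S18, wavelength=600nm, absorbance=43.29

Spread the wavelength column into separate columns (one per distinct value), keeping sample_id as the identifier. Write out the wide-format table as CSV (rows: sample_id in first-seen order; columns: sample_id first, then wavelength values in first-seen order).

sample_id,600nm,490nm,610nm,700nm
S20,64.39,68.35,28.19,47.57
S19,55.8,31.45,64.06,65.36
S17,65.8,42.54,22.4,30.66
S18,43.29,2.97,74.29,46.46

Columns: sample_id plus the 4 distinct wavelength values (600nm, 490nm, 610nm, 700nm).
For example, row S20 column 600nm takes absorbance=64.39 from the long row (S20, 600nm).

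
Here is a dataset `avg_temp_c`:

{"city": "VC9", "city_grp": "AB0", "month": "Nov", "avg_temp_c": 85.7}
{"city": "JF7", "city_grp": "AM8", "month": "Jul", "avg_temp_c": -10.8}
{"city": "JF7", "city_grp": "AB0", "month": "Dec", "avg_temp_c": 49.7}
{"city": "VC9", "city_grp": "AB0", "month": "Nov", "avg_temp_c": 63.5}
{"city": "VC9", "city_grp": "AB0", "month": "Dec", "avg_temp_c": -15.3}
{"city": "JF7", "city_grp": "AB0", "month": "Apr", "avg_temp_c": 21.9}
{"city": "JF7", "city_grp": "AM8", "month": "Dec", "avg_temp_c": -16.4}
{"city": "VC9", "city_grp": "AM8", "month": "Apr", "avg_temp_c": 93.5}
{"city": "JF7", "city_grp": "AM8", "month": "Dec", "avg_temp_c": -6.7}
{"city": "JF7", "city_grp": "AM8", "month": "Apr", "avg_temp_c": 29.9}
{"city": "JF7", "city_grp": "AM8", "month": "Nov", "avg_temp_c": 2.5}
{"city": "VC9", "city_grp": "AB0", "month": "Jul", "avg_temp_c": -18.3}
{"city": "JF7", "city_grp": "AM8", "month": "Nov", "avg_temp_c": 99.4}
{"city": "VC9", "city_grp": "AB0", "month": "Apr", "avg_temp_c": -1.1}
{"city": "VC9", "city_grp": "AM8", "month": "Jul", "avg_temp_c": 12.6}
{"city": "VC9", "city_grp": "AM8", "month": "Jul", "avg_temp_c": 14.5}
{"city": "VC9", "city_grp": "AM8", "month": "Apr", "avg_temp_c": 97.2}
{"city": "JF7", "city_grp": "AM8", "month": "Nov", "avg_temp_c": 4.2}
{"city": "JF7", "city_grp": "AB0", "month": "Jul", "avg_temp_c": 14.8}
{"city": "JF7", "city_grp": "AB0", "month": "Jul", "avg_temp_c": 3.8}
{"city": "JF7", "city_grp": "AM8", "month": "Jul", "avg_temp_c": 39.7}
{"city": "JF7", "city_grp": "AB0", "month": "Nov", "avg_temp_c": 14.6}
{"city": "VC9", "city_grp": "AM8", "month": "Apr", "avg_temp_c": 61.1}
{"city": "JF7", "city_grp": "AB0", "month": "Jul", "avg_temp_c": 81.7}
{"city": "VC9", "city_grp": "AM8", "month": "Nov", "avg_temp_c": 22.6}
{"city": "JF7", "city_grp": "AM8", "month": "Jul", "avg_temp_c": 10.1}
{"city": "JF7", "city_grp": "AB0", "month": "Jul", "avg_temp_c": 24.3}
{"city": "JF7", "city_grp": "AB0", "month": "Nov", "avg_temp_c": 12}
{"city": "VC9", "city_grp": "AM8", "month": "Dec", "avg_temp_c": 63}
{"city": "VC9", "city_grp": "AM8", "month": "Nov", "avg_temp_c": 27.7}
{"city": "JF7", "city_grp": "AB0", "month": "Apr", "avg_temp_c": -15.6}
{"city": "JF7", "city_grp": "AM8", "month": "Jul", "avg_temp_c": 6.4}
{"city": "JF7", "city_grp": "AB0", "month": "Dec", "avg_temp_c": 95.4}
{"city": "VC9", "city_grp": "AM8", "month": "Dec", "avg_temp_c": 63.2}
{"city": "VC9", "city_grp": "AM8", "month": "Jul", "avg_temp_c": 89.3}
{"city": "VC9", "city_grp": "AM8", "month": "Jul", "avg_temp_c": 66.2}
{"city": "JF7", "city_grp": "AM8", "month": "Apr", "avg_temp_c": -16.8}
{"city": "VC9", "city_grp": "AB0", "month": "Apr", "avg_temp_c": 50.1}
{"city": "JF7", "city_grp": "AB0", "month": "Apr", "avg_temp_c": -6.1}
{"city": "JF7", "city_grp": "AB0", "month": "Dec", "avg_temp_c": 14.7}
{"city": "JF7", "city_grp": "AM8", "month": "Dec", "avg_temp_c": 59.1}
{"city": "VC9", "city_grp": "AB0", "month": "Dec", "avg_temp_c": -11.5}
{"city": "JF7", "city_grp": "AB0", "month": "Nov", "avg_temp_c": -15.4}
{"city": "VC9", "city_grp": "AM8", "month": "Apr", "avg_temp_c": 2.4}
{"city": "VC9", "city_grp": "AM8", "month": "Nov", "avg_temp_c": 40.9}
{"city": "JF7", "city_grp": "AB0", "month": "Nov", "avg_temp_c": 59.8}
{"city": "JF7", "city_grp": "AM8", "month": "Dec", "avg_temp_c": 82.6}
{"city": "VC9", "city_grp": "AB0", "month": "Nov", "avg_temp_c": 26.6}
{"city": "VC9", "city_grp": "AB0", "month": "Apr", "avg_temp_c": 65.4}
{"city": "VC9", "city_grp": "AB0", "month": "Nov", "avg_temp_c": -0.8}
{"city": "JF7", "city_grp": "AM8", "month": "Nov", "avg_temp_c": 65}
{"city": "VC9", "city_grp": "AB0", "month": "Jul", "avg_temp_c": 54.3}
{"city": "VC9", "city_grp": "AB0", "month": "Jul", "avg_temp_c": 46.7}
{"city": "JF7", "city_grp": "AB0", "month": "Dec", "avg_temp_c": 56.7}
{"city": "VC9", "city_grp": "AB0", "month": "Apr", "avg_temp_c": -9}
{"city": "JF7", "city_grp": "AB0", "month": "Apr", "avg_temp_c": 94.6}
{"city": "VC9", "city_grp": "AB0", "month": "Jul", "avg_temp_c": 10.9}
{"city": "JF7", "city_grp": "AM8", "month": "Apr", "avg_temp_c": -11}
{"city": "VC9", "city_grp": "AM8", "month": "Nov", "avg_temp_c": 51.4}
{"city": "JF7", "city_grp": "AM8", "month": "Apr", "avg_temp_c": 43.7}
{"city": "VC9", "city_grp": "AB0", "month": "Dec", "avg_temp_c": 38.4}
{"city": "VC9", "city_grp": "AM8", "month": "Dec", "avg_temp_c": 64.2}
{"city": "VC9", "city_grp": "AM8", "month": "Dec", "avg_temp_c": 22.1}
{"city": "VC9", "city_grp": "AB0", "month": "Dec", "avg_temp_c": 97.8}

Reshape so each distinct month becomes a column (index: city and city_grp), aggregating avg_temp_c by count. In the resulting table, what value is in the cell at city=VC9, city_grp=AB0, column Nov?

Rows with city=VC9, city_grp=AB0 and month=Nov: avg_temp_c values are 85.7, 63.5, 26.6, -0.8.
4 rows match — count = 4.

4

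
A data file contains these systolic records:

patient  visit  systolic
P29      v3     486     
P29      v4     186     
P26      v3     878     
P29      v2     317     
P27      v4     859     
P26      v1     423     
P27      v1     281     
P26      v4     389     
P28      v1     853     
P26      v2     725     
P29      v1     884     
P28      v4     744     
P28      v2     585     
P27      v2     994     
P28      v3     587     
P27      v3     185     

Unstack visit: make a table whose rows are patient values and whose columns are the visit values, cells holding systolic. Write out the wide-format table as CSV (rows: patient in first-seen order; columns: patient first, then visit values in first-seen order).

Columns: patient plus the 4 distinct visit values (v3, v4, v2, v1).
For example, row P29 column v3 takes systolic=486 from the long row (P29, v3).

patient,v3,v4,v2,v1
P29,486,186,317,884
P26,878,389,725,423
P27,185,859,994,281
P28,587,744,585,853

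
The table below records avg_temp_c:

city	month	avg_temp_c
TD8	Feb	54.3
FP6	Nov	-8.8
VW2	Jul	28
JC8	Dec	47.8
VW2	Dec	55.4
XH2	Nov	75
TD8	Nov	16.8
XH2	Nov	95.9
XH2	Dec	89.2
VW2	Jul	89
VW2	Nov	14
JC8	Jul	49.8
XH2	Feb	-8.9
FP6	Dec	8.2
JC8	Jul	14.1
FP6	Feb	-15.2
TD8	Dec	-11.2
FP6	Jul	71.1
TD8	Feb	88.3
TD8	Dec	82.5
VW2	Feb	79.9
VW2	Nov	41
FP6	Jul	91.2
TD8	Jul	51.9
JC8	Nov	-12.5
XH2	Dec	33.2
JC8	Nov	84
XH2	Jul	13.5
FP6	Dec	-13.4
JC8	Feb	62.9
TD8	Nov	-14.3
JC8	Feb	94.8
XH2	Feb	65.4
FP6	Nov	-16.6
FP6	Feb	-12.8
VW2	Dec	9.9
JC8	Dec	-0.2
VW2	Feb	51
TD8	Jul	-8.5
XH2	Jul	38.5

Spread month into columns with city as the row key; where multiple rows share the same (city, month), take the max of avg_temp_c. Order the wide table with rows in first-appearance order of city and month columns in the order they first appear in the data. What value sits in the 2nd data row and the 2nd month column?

With rows in first-appearance order of city, row 2 is city=FP6. month columns in first-appearance order: Feb, Nov, Jul, Dec; column 2 is Nov.
Long rows with city=FP6, month=Nov: max(-8.8, -16.6) = -8.8.

-8.8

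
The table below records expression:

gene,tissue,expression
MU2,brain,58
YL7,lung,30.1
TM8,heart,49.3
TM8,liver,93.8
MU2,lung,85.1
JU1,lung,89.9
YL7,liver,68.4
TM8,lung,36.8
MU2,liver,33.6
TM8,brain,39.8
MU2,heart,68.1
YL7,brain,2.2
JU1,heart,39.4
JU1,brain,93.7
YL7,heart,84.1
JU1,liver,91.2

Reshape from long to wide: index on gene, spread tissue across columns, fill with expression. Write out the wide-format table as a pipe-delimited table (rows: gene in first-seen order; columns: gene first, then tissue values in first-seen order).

Columns: gene plus the 4 distinct tissue values (brain, lung, heart, liver).
For example, row MU2 column brain takes expression=58 from the long row (MU2, brain).

| gene | brain | lung | heart | liver |
| MU2 | 58 | 85.1 | 68.1 | 33.6 |
| YL7 | 2.2 | 30.1 | 84.1 | 68.4 |
| TM8 | 39.8 | 36.8 | 49.3 | 93.8 |
| JU1 | 93.7 | 89.9 | 39.4 | 91.2 |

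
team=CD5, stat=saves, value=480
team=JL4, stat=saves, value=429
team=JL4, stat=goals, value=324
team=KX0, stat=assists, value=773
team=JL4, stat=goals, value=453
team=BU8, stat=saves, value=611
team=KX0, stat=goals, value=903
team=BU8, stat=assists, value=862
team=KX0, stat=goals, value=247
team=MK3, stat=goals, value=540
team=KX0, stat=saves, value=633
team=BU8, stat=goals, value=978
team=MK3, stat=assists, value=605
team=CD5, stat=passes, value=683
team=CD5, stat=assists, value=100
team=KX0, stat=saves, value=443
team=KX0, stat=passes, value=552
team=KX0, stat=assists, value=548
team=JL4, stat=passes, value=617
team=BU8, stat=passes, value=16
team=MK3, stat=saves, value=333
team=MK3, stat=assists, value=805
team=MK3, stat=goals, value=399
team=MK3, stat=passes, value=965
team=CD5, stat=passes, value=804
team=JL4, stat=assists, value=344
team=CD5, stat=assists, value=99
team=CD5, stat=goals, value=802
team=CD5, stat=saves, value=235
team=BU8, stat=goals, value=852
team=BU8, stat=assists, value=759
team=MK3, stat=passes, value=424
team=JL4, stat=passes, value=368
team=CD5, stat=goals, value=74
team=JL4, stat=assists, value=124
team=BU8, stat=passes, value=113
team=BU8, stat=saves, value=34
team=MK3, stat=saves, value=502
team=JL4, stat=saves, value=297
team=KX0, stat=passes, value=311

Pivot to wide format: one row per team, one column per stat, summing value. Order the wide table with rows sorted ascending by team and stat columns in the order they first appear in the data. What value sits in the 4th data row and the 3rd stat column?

1321

With rows sorted ascending by team, row 4 is team=KX0. stat columns in first-appearance order: saves, goals, assists, passes; column 3 is assists.
Long rows with team=KX0, stat=assists: 773 + 548 = 1321.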